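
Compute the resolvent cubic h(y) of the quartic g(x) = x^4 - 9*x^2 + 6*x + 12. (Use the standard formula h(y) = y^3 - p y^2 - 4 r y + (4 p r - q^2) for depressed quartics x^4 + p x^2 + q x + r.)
h(y) = y^3 + 9*y^2 - 48*y - 468

Identify coefficients: p = -9, q = 6, r = 12.
Plug into h(y) = y^3 - p y^2 - 4 r y + (4 p r - q^2):
  h(y) = y^3 - (-9) y^2 - 4*(12) y + (4*(-9)*(12) - (6)^2)
       = y^3 + (9) y^2 + (-48) y + (-468).
Simplifying: h(y) = y^3 + 9*y^2 - 48*y - 468.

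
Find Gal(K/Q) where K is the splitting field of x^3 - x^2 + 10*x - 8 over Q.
Gal(K/Q) = S_3 (symmetric group of order 6)

Compute the discriminant of x^3 + (-1)*x^2 + (10)*x + (-8): Δ = -4220. Since Δ is not a rational square, the Galois group is not contained in A_3; it must be the full S_3 (irreducibility of the cubic rules out anything smaller).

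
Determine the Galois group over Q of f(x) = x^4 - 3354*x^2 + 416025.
Gal(K/Q) = Z/2Z (cyclic of order 2)

f factors as (x^2 - 3225)(x^2 - 129), so the splitting field is K = Q(sqrt(3225), sqrt(129)). The squarefree part of 3225 is 129 and the squarefree part of 129 is also 129, so sqrt(3225) and sqrt(129) are both rational multiples of sqrt(129). Hence Q(sqrt(3225)) = Q(sqrt(129)) = Q(sqrt(129)), and the splitting field collapses to a single degree-2 extension with Galois group Z/2Z.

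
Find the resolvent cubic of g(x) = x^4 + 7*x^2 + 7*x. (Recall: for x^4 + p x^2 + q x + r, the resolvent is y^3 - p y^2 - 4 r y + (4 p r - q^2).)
h(y) = y^3 - 7*y^2 - 49

Identify coefficients: p = 7, q = 7, r = 0.
Plug into h(y) = y^3 - p y^2 - 4 r y + (4 p r - q^2):
  h(y) = y^3 - (7) y^2 - 4*(0) y + (4*(7)*(0) - (7)^2)
       = y^3 + (-7) y^2 + (0) y + (-49).
Simplifying: h(y) = y^3 - 7*y^2 - 49.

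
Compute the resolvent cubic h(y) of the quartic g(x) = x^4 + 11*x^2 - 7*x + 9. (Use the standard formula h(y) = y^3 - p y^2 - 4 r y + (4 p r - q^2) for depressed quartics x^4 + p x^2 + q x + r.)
h(y) = y^3 - 11*y^2 - 36*y + 347

Identify coefficients: p = 11, q = -7, r = 9.
Plug into h(y) = y^3 - p y^2 - 4 r y + (4 p r - q^2):
  h(y) = y^3 - (11) y^2 - 4*(9) y + (4*(11)*(9) - (-7)^2)
       = y^3 + (-11) y^2 + (-36) y + (347).
Simplifying: h(y) = y^3 - 11*y^2 - 36*y + 347.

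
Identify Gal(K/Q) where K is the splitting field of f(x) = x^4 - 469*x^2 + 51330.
Gal(K/Q) = V_4 (Klein four-group, Z/2Z × Z/2Z)

f factors as (x^2 - 295)(x^2 - 174), so the splitting field is K = Q(sqrt(295), sqrt(174)). The elements 295, 174, 51330 are all non-squares in Q, so sqrt(295) and sqrt(174) generate independent quadratic extensions. Thus [K:Q] = 4 and Gal(K/Q) is generated by the two order-2 automorphisms sqrt(295) ↦ -sqrt(295) and sqrt(174) ↦ -sqrt(174), giving V_4.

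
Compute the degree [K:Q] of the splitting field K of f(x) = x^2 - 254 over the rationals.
[K:Q] = 2

The polynomial x^2 - 254 is irreducible over Q since 254 is not a perfect square. Its splitting field is Q(sqrt(254)), which has degree 2 over Q.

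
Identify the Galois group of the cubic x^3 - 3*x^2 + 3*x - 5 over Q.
Gal(K/Q) = S_3 (symmetric group of order 6)

Compute the discriminant of x^3 + (-3)*x^2 + (3)*x + (-5): Δ = -432. Since Δ is not a rational square, the Galois group is not contained in A_3; it must be the full S_3 (irreducibility of the cubic rules out anything smaller).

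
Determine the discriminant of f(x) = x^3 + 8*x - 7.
Δ = -3371

For a depressed cubic x^3 + p x + q the discriminant is Δ = -4 p^3 - 27 q^2 = -4*(8)^3 - 27*(-7)^2 = -2048 - 1323 = -3371.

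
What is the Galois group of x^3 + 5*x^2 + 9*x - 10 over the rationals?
Gal(K/Q) = S_3 (symmetric group of order 6)

Compute the discriminant of x^3 + (5)*x^2 + (9)*x + (-10): Δ = -6691. Since Δ is not a rational square, the Galois group is not contained in A_3; it must be the full S_3 (irreducibility of the cubic rules out anything smaller).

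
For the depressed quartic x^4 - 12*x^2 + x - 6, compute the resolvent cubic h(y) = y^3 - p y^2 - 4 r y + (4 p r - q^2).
h(y) = y^3 + 12*y^2 + 24*y + 287

Identify coefficients: p = -12, q = 1, r = -6.
Plug into h(y) = y^3 - p y^2 - 4 r y + (4 p r - q^2):
  h(y) = y^3 - (-12) y^2 - 4*(-6) y + (4*(-12)*(-6) - (1)^2)
       = y^3 + (12) y^2 + (24) y + (287).
Simplifying: h(y) = y^3 + 12*y^2 + 24*y + 287.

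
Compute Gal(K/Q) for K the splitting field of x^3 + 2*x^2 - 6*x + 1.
Gal(K/Q) = S_3 (symmetric group of order 6)

Compute the discriminant of x^3 + (2)*x^2 + (-6)*x + (1): Δ = 733. Since Δ is not a rational square, the Galois group is not contained in A_3; it must be the full S_3 (irreducibility of the cubic rules out anything smaller).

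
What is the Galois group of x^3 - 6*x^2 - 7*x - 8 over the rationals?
Gal(K/Q) = S_3 (symmetric group of order 6)

Compute the discriminant of x^3 + (-6)*x^2 + (-7)*x + (-8): Δ = -11552. Since Δ is not a rational square, the Galois group is not contained in A_3; it must be the full S_3 (irreducibility of the cubic rules out anything smaller).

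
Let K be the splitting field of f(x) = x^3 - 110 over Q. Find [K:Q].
[K:Q] = 6

x^3 - 110 has one real root r = 110^(1/3) and two complex roots r*zeta_3, r*zeta_3^2 where zeta_3 = e^(2*pi*i/3). The splitting field is Q(r, zeta_3). [Q(r):Q] = 3 and [Q(zeta_3):Q] = 2 with gcd = 1, so [Q(r, zeta_3):Q] = 3 * 2 = 6.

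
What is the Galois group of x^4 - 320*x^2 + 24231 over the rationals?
Gal(K/Q) = V_4 (Klein four-group, Z/2Z × Z/2Z)

f factors as (x^2 - 123)(x^2 - 197), so the splitting field is K = Q(sqrt(123), sqrt(197)). The elements 123, 197, 24231 are all non-squares in Q, so sqrt(123) and sqrt(197) generate independent quadratic extensions. Thus [K:Q] = 4 and Gal(K/Q) is generated by the two order-2 automorphisms sqrt(123) ↦ -sqrt(123) and sqrt(197) ↦ -sqrt(197), giving V_4.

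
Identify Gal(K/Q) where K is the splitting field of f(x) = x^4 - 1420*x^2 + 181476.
Gal(K/Q) = Z/2Z (cyclic of order 2)

f factors as (x^2 - 142)(x^2 - 1278), so the splitting field is K = Q(sqrt(142), sqrt(1278)). The squarefree part of 142 is 142 and the squarefree part of 1278 is also 142, so sqrt(142) and sqrt(1278) are both rational multiples of sqrt(142). Hence Q(sqrt(142)) = Q(sqrt(1278)) = Q(sqrt(142)), and the splitting field collapses to a single degree-2 extension with Galois group Z/2Z.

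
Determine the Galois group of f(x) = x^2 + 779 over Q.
Gal(K/Q) = Z/2Z (cyclic of order 2)

x^2 + 779 is irreducible over Q since -779 is not a rational square. The splitting field Q(sqrt(-779)) has degree 2 over Q, and its unique nontrivial automorphism is sqrt(-779) ↦ -sqrt(-779). Hence Gal(Q(sqrt(-779))/Q) = Z/2Z.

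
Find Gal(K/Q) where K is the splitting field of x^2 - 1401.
Gal(K/Q) = Z/2Z (cyclic of order 2)

x^2 - 1401 is irreducible over Q since 1401 is not a rational square. The splitting field Q(sqrt(1401)) has degree 2 over Q, and its unique nontrivial automorphism is sqrt(1401) ↦ -sqrt(1401). Hence Gal(Q(sqrt(1401))/Q) = Z/2Z.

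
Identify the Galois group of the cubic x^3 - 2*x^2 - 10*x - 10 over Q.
Gal(K/Q) = S_3 (symmetric group of order 6)

Compute the discriminant of x^3 + (-2)*x^2 + (-10)*x + (-10): Δ = -2220. Since Δ is not a rational square, the Galois group is not contained in A_3; it must be the full S_3 (irreducibility of the cubic rules out anything smaller).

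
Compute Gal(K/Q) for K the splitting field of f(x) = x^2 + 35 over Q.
Gal(K/Q) = Z/2Z (cyclic of order 2)

x^2 + 35 is irreducible over Q since -35 is not a rational square. The splitting field Q(sqrt(-35)) has degree 2 over Q, and its unique nontrivial automorphism is sqrt(-35) ↦ -sqrt(-35). Hence Gal(Q(sqrt(-35))/Q) = Z/2Z.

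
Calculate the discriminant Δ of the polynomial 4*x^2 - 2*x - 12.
Δ = 196

For a quadratic a x^2 + b x + c the discriminant is Δ = b^2 - 4ac = (-2)^2 - 4*(4)*(-12) = 4 - (-192) = 196.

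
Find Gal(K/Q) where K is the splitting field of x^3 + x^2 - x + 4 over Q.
Gal(K/Q) = S_3 (symmetric group of order 6)

Compute the discriminant of x^3 + (1)*x^2 + (-1)*x + (4): Δ = -515. Since Δ is not a rational square, the Galois group is not contained in A_3; it must be the full S_3 (irreducibility of the cubic rules out anything smaller).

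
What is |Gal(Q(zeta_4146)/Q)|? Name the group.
|Gal(Q(zeta_4146)/Q)| = phi(4146) = 1380; group ≅ (Z/4146Z)^* ≅ Z/2Z × Z/690Z

The n-th cyclotomic polynomial Φ_4146(x) is the minimal polynomial of zeta_4146 over Q and has degree phi(4146) = 1380. So Q(zeta_4146) is a degree-1380 Galois extension with Galois group (Z/4146Z)^*. By CRT, (Z/4146Z)^* ≅ (Z/2Z)^* × (Z/3Z)^* × (Z/691Z)^*. Each prime-power unit group is (Z/2Z)^* ≅ trivial group (order 1); (Z/3Z)^* ≅ Z/2Z; (Z/691Z)^* ≅ Z/690Z. Hence Gal(Q(zeta_4146)/Q) ≅ Z/2Z × Z/690Z.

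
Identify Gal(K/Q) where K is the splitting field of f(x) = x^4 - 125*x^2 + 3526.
Gal(K/Q) = V_4 (Klein four-group, Z/2Z × Z/2Z)

f factors as (x^2 - 43)(x^2 - 82), so the splitting field is K = Q(sqrt(43), sqrt(82)). The elements 43, 82, 3526 are all non-squares in Q, so sqrt(43) and sqrt(82) generate independent quadratic extensions. Thus [K:Q] = 4 and Gal(K/Q) is generated by the two order-2 automorphisms sqrt(43) ↦ -sqrt(43) and sqrt(82) ↦ -sqrt(82), giving V_4.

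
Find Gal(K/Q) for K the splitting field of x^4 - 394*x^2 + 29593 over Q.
Gal(K/Q) = V_4 (Klein four-group, Z/2Z × Z/2Z)

f factors as (x^2 - 293)(x^2 - 101), so the splitting field is K = Q(sqrt(293), sqrt(101)). The elements 293, 101, 29593 are all non-squares in Q, so sqrt(293) and sqrt(101) generate independent quadratic extensions. Thus [K:Q] = 4 and Gal(K/Q) is generated by the two order-2 automorphisms sqrt(293) ↦ -sqrt(293) and sqrt(101) ↦ -sqrt(101), giving V_4.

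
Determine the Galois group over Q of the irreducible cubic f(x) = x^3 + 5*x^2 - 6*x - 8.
Gal(K/Q) = S_3 (symmetric group of order 6)

Compute the discriminant of x^3 + (5)*x^2 + (-6)*x + (-8): Δ = 8356. Since Δ is not a rational square, the Galois group is not contained in A_3; it must be the full S_3 (irreducibility of the cubic rules out anything smaller).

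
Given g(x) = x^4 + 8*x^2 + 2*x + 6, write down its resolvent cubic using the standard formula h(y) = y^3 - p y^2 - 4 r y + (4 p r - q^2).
h(y) = y^3 - 8*y^2 - 24*y + 188

Identify coefficients: p = 8, q = 2, r = 6.
Plug into h(y) = y^3 - p y^2 - 4 r y + (4 p r - q^2):
  h(y) = y^3 - (8) y^2 - 4*(6) y + (4*(8)*(6) - (2)^2)
       = y^3 + (-8) y^2 + (-24) y + (188).
Simplifying: h(y) = y^3 - 8*y^2 - 24*y + 188.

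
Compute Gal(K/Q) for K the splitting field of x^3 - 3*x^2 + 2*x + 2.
Gal(K/Q) = S_3 (symmetric group of order 6)

Compute the discriminant of x^3 + (-3)*x^2 + (2)*x + (2): Δ = -104. Since Δ is not a rational square, the Galois group is not contained in A_3; it must be the full S_3 (irreducibility of the cubic rules out anything smaller).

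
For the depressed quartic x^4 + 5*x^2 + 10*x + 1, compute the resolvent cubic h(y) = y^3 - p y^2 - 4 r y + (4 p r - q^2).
h(y) = y^3 - 5*y^2 - 4*y - 80

Identify coefficients: p = 5, q = 10, r = 1.
Plug into h(y) = y^3 - p y^2 - 4 r y + (4 p r - q^2):
  h(y) = y^3 - (5) y^2 - 4*(1) y + (4*(5)*(1) - (10)^2)
       = y^3 + (-5) y^2 + (-4) y + (-80).
Simplifying: h(y) = y^3 - 5*y^2 - 4*y - 80.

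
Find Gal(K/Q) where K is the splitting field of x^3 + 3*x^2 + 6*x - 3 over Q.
Gal(K/Q) = S_3 (symmetric group of order 6)

Compute the discriminant of x^3 + (3)*x^2 + (6)*x + (-3): Δ = -1431. Since Δ is not a rational square, the Galois group is not contained in A_3; it must be the full S_3 (irreducibility of the cubic rules out anything smaller).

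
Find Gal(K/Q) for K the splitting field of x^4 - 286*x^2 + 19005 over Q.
Gal(K/Q) = V_4 (Klein four-group, Z/2Z × Z/2Z)

f factors as (x^2 - 105)(x^2 - 181), so the splitting field is K = Q(sqrt(105), sqrt(181)). The elements 105, 181, 19005 are all non-squares in Q, so sqrt(105) and sqrt(181) generate independent quadratic extensions. Thus [K:Q] = 4 and Gal(K/Q) is generated by the two order-2 automorphisms sqrt(105) ↦ -sqrt(105) and sqrt(181) ↦ -sqrt(181), giving V_4.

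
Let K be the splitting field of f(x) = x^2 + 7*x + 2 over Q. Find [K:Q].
[K:Q] = 2

The discriminant of x^2 + (7)*x + (2) is b^2 - 4c = 49 - (8) = 41. Since 41 is not a perfect square in Q, the polynomial is irreducible over Q. Its two roots generate a degree-2 extension, so [K:Q] = 2.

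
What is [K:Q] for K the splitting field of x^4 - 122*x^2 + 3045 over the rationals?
[K:Q] = 4

f factors as (x^2 - 87)(x^2 - 35); the splitting field is K = Q(sqrt(87), sqrt(35)). Since 87, 35, and 3045 are all non-squares in Q, the three subfields Q(sqrt(87)), Q(sqrt(35)), Q(sqrt(3045)) are distinct degree-2 extensions, so [K:Q] = 4 (Klein four Galois group).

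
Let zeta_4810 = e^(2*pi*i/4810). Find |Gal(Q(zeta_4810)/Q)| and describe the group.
|Gal(Q(zeta_4810)/Q)| = phi(4810) = 1728; group ≅ (Z/4810Z)^* ≅ Z/4Z × Z/12Z × Z/36Z

The n-th cyclotomic polynomial Φ_4810(x) is the minimal polynomial of zeta_4810 over Q and has degree phi(4810) = 1728. So Q(zeta_4810) is a degree-1728 Galois extension with Galois group (Z/4810Z)^*. By CRT, (Z/4810Z)^* ≅ (Z/2Z)^* × (Z/5Z)^* × (Z/13Z)^* × (Z/37Z)^*. Each prime-power unit group is (Z/2Z)^* ≅ trivial group (order 1); (Z/5Z)^* ≅ Z/4Z; (Z/13Z)^* ≅ Z/12Z; (Z/37Z)^* ≅ Z/36Z. Hence Gal(Q(zeta_4810)/Q) ≅ Z/4Z × Z/12Z × Z/36Z.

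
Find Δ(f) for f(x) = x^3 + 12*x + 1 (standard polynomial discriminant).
Δ = -6939

For a depressed cubic x^3 + p x + q the discriminant is Δ = -4 p^3 - 27 q^2 = -4*(12)^3 - 27*(1)^2 = -6912 - 27 = -6939.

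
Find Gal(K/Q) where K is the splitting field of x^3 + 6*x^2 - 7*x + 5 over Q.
Gal(K/Q) = S_3 (symmetric group of order 6)

Compute the discriminant of x^3 + (6)*x^2 + (-7)*x + (5): Δ = -5639. Since Δ is not a rational square, the Galois group is not contained in A_3; it must be the full S_3 (irreducibility of the cubic rules out anything smaller).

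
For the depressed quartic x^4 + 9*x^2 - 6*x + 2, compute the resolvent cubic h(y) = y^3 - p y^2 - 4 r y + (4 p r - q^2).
h(y) = y^3 - 9*y^2 - 8*y + 36

Identify coefficients: p = 9, q = -6, r = 2.
Plug into h(y) = y^3 - p y^2 - 4 r y + (4 p r - q^2):
  h(y) = y^3 - (9) y^2 - 4*(2) y + (4*(9)*(2) - (-6)^2)
       = y^3 + (-9) y^2 + (-8) y + (36).
Simplifying: h(y) = y^3 - 9*y^2 - 8*y + 36.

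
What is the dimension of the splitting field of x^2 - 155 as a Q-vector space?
[K:Q] = 2

The polynomial x^2 - 155 is irreducible over Q since 155 is not a perfect square. Its splitting field is Q(sqrt(155)), which has degree 2 over Q.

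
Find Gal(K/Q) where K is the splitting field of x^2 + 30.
Gal(K/Q) = Z/2Z (cyclic of order 2)

x^2 + 30 is irreducible over Q since -30 is not a rational square. The splitting field Q(sqrt(-30)) has degree 2 over Q, and its unique nontrivial automorphism is sqrt(-30) ↦ -sqrt(-30). Hence Gal(Q(sqrt(-30))/Q) = Z/2Z.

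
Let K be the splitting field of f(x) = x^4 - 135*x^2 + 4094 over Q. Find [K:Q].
[K:Q] = 4

f factors as (x^2 - 89)(x^2 - 46); the splitting field is K = Q(sqrt(89), sqrt(46)). Since 89, 46, and 4094 are all non-squares in Q, the three subfields Q(sqrt(89)), Q(sqrt(46)), Q(sqrt(4094)) are distinct degree-2 extensions, so [K:Q] = 4 (Klein four Galois group).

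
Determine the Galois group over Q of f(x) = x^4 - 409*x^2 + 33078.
Gal(K/Q) = V_4 (Klein four-group, Z/2Z × Z/2Z)

f factors as (x^2 - 111)(x^2 - 298), so the splitting field is K = Q(sqrt(111), sqrt(298)). The elements 111, 298, 33078 are all non-squares in Q, so sqrt(111) and sqrt(298) generate independent quadratic extensions. Thus [K:Q] = 4 and Gal(K/Q) is generated by the two order-2 automorphisms sqrt(111) ↦ -sqrt(111) and sqrt(298) ↦ -sqrt(298), giving V_4.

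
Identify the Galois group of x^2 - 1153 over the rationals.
Gal(K/Q) = Z/2Z (cyclic of order 2)

x^2 - 1153 is irreducible over Q since 1153 is not a rational square. The splitting field Q(sqrt(1153)) has degree 2 over Q, and its unique nontrivial automorphism is sqrt(1153) ↦ -sqrt(1153). Hence Gal(Q(sqrt(1153))/Q) = Z/2Z.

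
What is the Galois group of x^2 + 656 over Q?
Gal(K/Q) = Z/2Z (cyclic of order 2)

x^2 + 656 is irreducible over Q since -656 is not a rational square. The splitting field Q(sqrt(-656)) has degree 2 over Q, and its unique nontrivial automorphism is sqrt(-656) ↦ -sqrt(-656). Hence Gal(Q(sqrt(-656))/Q) = Z/2Z.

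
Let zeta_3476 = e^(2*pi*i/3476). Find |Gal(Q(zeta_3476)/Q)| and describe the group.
|Gal(Q(zeta_3476)/Q)| = phi(3476) = 1560; group ≅ (Z/3476Z)^* ≅ Z/2Z × Z/10Z × Z/78Z

The n-th cyclotomic polynomial Φ_3476(x) is the minimal polynomial of zeta_3476 over Q and has degree phi(3476) = 1560. So Q(zeta_3476) is a degree-1560 Galois extension with Galois group (Z/3476Z)^*. By CRT, (Z/3476Z)^* ≅ (Z/4Z)^* × (Z/11Z)^* × (Z/79Z)^*. Each prime-power unit group is (Z/4Z)^* ≅ Z/2Z; (Z/11Z)^* ≅ Z/10Z; (Z/79Z)^* ≅ Z/78Z. Hence Gal(Q(zeta_3476)/Q) ≅ Z/2Z × Z/10Z × Z/78Z.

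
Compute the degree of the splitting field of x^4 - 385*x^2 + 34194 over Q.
[K:Q] = 4

f factors as (x^2 - 139)(x^2 - 246); the splitting field is K = Q(sqrt(139), sqrt(246)). Since 139, 246, and 34194 are all non-squares in Q, the three subfields Q(sqrt(139)), Q(sqrt(246)), Q(sqrt(34194)) are distinct degree-2 extensions, so [K:Q] = 4 (Klein four Galois group).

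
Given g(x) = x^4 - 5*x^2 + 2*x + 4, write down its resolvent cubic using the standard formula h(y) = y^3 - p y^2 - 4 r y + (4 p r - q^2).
h(y) = y^3 + 5*y^2 - 16*y - 84

Identify coefficients: p = -5, q = 2, r = 4.
Plug into h(y) = y^3 - p y^2 - 4 r y + (4 p r - q^2):
  h(y) = y^3 - (-5) y^2 - 4*(4) y + (4*(-5)*(4) - (2)^2)
       = y^3 + (5) y^2 + (-16) y + (-84).
Simplifying: h(y) = y^3 + 5*y^2 - 16*y - 84.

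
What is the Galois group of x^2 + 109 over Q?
Gal(K/Q) = Z/2Z (cyclic of order 2)

x^2 + 109 is irreducible over Q since -109 is not a rational square. The splitting field Q(sqrt(-109)) has degree 2 over Q, and its unique nontrivial automorphism is sqrt(-109) ↦ -sqrt(-109). Hence Gal(Q(sqrt(-109))/Q) = Z/2Z.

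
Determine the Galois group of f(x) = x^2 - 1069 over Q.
Gal(K/Q) = Z/2Z (cyclic of order 2)

x^2 - 1069 is irreducible over Q since 1069 is not a rational square. The splitting field Q(sqrt(1069)) has degree 2 over Q, and its unique nontrivial automorphism is sqrt(1069) ↦ -sqrt(1069). Hence Gal(Q(sqrt(1069))/Q) = Z/2Z.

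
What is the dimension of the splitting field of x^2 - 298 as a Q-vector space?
[K:Q] = 2

The polynomial x^2 - 298 is irreducible over Q since 298 is not a perfect square. Its splitting field is Q(sqrt(298)), which has degree 2 over Q.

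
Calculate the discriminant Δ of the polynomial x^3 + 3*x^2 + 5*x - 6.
Δ = -2219

For x^3 + a x^2 + b x + c the discriminant is Δ = 18 a b c - 4 a^3 c + a^2 b^2 - 4 b^3 - 27 c^2.
Plug a = 3, b = 5, c = -6:
  18*(3)*(5)*(-6) - 4*(3)^3*(-6) + (3)^2*(5)^2 - 4*(5)^3 - 27*(-6)^2
  = -1620 + (648) + 225 + (-500) + (-972)
  = -2219.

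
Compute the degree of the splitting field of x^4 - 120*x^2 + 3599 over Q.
[K:Q] = 4

f factors as (x^2 - 61)(x^2 - 59); the splitting field is K = Q(sqrt(61), sqrt(59)). Since 61, 59, and 3599 are all non-squares in Q, the three subfields Q(sqrt(61)), Q(sqrt(59)), Q(sqrt(3599)) are distinct degree-2 extensions, so [K:Q] = 4 (Klein four Galois group).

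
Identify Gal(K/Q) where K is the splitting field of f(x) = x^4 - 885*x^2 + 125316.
Gal(K/Q) = Z/2Z (cyclic of order 2)

f factors as (x^2 - 708)(x^2 - 177), so the splitting field is K = Q(sqrt(708), sqrt(177)). The squarefree part of 708 is 177 and the squarefree part of 177 is also 177, so sqrt(708) and sqrt(177) are both rational multiples of sqrt(177). Hence Q(sqrt(708)) = Q(sqrt(177)) = Q(sqrt(177)), and the splitting field collapses to a single degree-2 extension with Galois group Z/2Z.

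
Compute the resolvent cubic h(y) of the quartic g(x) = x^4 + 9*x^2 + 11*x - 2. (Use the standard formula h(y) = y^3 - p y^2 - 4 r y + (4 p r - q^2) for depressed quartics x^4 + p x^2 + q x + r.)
h(y) = y^3 - 9*y^2 + 8*y - 193

Identify coefficients: p = 9, q = 11, r = -2.
Plug into h(y) = y^3 - p y^2 - 4 r y + (4 p r - q^2):
  h(y) = y^3 - (9) y^2 - 4*(-2) y + (4*(9)*(-2) - (11)^2)
       = y^3 + (-9) y^2 + (8) y + (-193).
Simplifying: h(y) = y^3 - 9*y^2 + 8*y - 193.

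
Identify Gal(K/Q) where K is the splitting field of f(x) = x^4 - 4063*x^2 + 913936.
Gal(K/Q) = Z/2Z (cyclic of order 2)

f factors as (x^2 - 3824)(x^2 - 239), so the splitting field is K = Q(sqrt(3824), sqrt(239)). The squarefree part of 3824 is 239 and the squarefree part of 239 is also 239, so sqrt(3824) and sqrt(239) are both rational multiples of sqrt(239). Hence Q(sqrt(3824)) = Q(sqrt(239)) = Q(sqrt(239)), and the splitting field collapses to a single degree-2 extension with Galois group Z/2Z.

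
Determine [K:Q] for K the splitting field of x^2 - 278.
[K:Q] = 2

The polynomial x^2 - 278 is irreducible over Q since 278 is not a perfect square. Its splitting field is Q(sqrt(278)), which has degree 2 over Q.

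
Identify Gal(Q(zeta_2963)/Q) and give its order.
|Gal(Q(zeta_2963)/Q)| = phi(2963) = 2962; group ≅ (Z/2963Z)^* ≅ Z/2962Z

The n-th cyclotomic polynomial Φ_2963(x) is the minimal polynomial of zeta_2963 over Q and has degree phi(2963) = 2962. So Q(zeta_2963) is a degree-2962 Galois extension with Galois group (Z/2963Z)^*. (Z/2963Z)^* is cyclic since 2963 is an odd prime power (or 4). Hence Gal(Q(zeta_2963)/Q) ≅ Z/2962Z.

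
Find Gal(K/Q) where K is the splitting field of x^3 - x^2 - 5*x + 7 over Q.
Gal(K/Q) = S_3 (symmetric group of order 6)

Compute the discriminant of x^3 + (-1)*x^2 + (-5)*x + (7): Δ = -140. Since Δ is not a rational square, the Galois group is not contained in A_3; it must be the full S_3 (irreducibility of the cubic rules out anything smaller).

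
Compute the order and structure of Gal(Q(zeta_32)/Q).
|Gal(Q(zeta_32)/Q)| = phi(32) = 16; group ≅ (Z/32Z)^* ≅ Z/2Z × Z/8Z

The n-th cyclotomic polynomial Φ_32(x) is the minimal polynomial of zeta_32 over Q and has degree phi(32) = 16. So Q(zeta_32) is a degree-16 Galois extension with Galois group (Z/32Z)^*. (Z/32Z)^* for n = 2^5 is Z/2Z × Z/2^3Z (not cyclic). Hence Gal(Q(zeta_32)/Q) ≅ Z/2Z × Z/8Z.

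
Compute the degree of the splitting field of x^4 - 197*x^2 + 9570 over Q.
[K:Q] = 4

f factors as (x^2 - 87)(x^2 - 110); the splitting field is K = Q(sqrt(87), sqrt(110)). Since 87, 110, and 9570 are all non-squares in Q, the three subfields Q(sqrt(87)), Q(sqrt(110)), Q(sqrt(9570)) are distinct degree-2 extensions, so [K:Q] = 4 (Klein four Galois group).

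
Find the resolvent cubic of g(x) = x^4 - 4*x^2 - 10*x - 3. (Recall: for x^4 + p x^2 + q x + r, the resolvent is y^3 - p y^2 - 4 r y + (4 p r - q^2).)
h(y) = y^3 + 4*y^2 + 12*y - 52

Identify coefficients: p = -4, q = -10, r = -3.
Plug into h(y) = y^3 - p y^2 - 4 r y + (4 p r - q^2):
  h(y) = y^3 - (-4) y^2 - 4*(-3) y + (4*(-4)*(-3) - (-10)^2)
       = y^3 + (4) y^2 + (12) y + (-52).
Simplifying: h(y) = y^3 + 4*y^2 + 12*y - 52.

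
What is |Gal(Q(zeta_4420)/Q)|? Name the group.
|Gal(Q(zeta_4420)/Q)| = phi(4420) = 1536; group ≅ (Z/4420Z)^* ≅ Z/2Z × Z/4Z × Z/12Z × Z/16Z

The n-th cyclotomic polynomial Φ_4420(x) is the minimal polynomial of zeta_4420 over Q and has degree phi(4420) = 1536. So Q(zeta_4420) is a degree-1536 Galois extension with Galois group (Z/4420Z)^*. By CRT, (Z/4420Z)^* ≅ (Z/4Z)^* × (Z/5Z)^* × (Z/13Z)^* × (Z/17Z)^*. Each prime-power unit group is (Z/4Z)^* ≅ Z/2Z; (Z/5Z)^* ≅ Z/4Z; (Z/13Z)^* ≅ Z/12Z; (Z/17Z)^* ≅ Z/16Z. Hence Gal(Q(zeta_4420)/Q) ≅ Z/2Z × Z/4Z × Z/12Z × Z/16Z.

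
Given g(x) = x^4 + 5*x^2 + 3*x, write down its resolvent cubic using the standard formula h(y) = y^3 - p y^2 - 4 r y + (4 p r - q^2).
h(y) = y^3 - 5*y^2 - 9

Identify coefficients: p = 5, q = 3, r = 0.
Plug into h(y) = y^3 - p y^2 - 4 r y + (4 p r - q^2):
  h(y) = y^3 - (5) y^2 - 4*(0) y + (4*(5)*(0) - (3)^2)
       = y^3 + (-5) y^2 + (0) y + (-9).
Simplifying: h(y) = y^3 - 5*y^2 - 9.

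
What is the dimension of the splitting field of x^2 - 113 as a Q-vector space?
[K:Q] = 2

The polynomial x^2 - 113 is irreducible over Q since 113 is not a perfect square. Its splitting field is Q(sqrt(113)), which has degree 2 over Q.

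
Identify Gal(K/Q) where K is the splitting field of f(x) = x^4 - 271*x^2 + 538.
Gal(K/Q) = V_4 (Klein four-group, Z/2Z × Z/2Z)

f factors as (x^2 - 2)(x^2 - 269), so the splitting field is K = Q(sqrt(2), sqrt(269)). The elements 2, 269, 538 are all non-squares in Q, so sqrt(2) and sqrt(269) generate independent quadratic extensions. Thus [K:Q] = 4 and Gal(K/Q) is generated by the two order-2 automorphisms sqrt(2) ↦ -sqrt(2) and sqrt(269) ↦ -sqrt(269), giving V_4.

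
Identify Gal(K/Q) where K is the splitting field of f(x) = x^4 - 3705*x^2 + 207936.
Gal(K/Q) = Z/2Z (cyclic of order 2)

f factors as (x^2 - 57)(x^2 - 3648), so the splitting field is K = Q(sqrt(57), sqrt(3648)). The squarefree part of 57 is 57 and the squarefree part of 3648 is also 57, so sqrt(57) and sqrt(3648) are both rational multiples of sqrt(57). Hence Q(sqrt(57)) = Q(sqrt(3648)) = Q(sqrt(57)), and the splitting field collapses to a single degree-2 extension with Galois group Z/2Z.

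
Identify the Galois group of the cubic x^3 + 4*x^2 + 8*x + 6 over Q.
Gal(K/Q) = S_3 (symmetric group of order 6)

Compute the discriminant of x^3 + (4)*x^2 + (8)*x + (6): Δ = -76. Since Δ is not a rational square, the Galois group is not contained in A_3; it must be the full S_3 (irreducibility of the cubic rules out anything smaller).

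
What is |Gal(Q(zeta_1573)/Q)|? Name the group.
|Gal(Q(zeta_1573)/Q)| = phi(1573) = 1320; group ≅ (Z/1573Z)^* ≅ Z/12Z × Z/110Z

The n-th cyclotomic polynomial Φ_1573(x) is the minimal polynomial of zeta_1573 over Q and has degree phi(1573) = 1320. So Q(zeta_1573) is a degree-1320 Galois extension with Galois group (Z/1573Z)^*. By CRT, (Z/1573Z)^* ≅ (Z/121Z)^* × (Z/13Z)^*. Each prime-power unit group is (Z/121Z)^* ≅ Z/110Z; (Z/13Z)^* ≅ Z/12Z. Hence Gal(Q(zeta_1573)/Q) ≅ Z/12Z × Z/110Z.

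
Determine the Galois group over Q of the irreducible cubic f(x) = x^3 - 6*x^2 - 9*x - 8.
Gal(K/Q) = S_3 (symmetric group of order 6)

Compute the discriminant of x^3 + (-6)*x^2 + (-9)*x + (-8): Δ = -10584. Since Δ is not a rational square, the Galois group is not contained in A_3; it must be the full S_3 (irreducibility of the cubic rules out anything smaller).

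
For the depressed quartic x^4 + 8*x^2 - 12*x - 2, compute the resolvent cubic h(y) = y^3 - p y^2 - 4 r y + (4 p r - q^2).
h(y) = y^3 - 8*y^2 + 8*y - 208

Identify coefficients: p = 8, q = -12, r = -2.
Plug into h(y) = y^3 - p y^2 - 4 r y + (4 p r - q^2):
  h(y) = y^3 - (8) y^2 - 4*(-2) y + (4*(8)*(-2) - (-12)^2)
       = y^3 + (-8) y^2 + (8) y + (-208).
Simplifying: h(y) = y^3 - 8*y^2 + 8*y - 208.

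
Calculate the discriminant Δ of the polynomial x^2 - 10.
Δ = 40

For a quadratic a x^2 + b x + c the discriminant is Δ = b^2 - 4ac = (0)^2 - 4*(1)*(-10) = 0 - (-40) = 40.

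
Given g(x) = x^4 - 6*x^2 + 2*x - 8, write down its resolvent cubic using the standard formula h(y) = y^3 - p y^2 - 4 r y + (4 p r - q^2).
h(y) = y^3 + 6*y^2 + 32*y + 188

Identify coefficients: p = -6, q = 2, r = -8.
Plug into h(y) = y^3 - p y^2 - 4 r y + (4 p r - q^2):
  h(y) = y^3 - (-6) y^2 - 4*(-8) y + (4*(-6)*(-8) - (2)^2)
       = y^3 + (6) y^2 + (32) y + (188).
Simplifying: h(y) = y^3 + 6*y^2 + 32*y + 188.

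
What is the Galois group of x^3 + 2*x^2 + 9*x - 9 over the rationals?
Gal(K/Q) = S_3 (symmetric group of order 6)

Compute the discriminant of x^3 + (2)*x^2 + (9)*x + (-9): Δ = -7407. Since Δ is not a rational square, the Galois group is not contained in A_3; it must be the full S_3 (irreducibility of the cubic rules out anything smaller).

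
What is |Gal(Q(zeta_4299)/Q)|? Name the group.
|Gal(Q(zeta_4299)/Q)| = phi(4299) = 2864; group ≅ (Z/4299Z)^* ≅ Z/2Z × Z/1432Z

The n-th cyclotomic polynomial Φ_4299(x) is the minimal polynomial of zeta_4299 over Q and has degree phi(4299) = 2864. So Q(zeta_4299) is a degree-2864 Galois extension with Galois group (Z/4299Z)^*. By CRT, (Z/4299Z)^* ≅ (Z/3Z)^* × (Z/1433Z)^*. Each prime-power unit group is (Z/3Z)^* ≅ Z/2Z; (Z/1433Z)^* ≅ Z/1432Z. Hence Gal(Q(zeta_4299)/Q) ≅ Z/2Z × Z/1432Z.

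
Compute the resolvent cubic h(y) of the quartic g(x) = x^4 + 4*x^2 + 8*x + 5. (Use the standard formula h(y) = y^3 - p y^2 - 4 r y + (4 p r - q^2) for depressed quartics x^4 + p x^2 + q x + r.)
h(y) = y^3 - 4*y^2 - 20*y + 16

Identify coefficients: p = 4, q = 8, r = 5.
Plug into h(y) = y^3 - p y^2 - 4 r y + (4 p r - q^2):
  h(y) = y^3 - (4) y^2 - 4*(5) y + (4*(4)*(5) - (8)^2)
       = y^3 + (-4) y^2 + (-20) y + (16).
Simplifying: h(y) = y^3 - 4*y^2 - 20*y + 16.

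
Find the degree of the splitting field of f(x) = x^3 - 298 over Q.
[K:Q] = 6

x^3 - 298 has one real root r = 298^(1/3) and two complex roots r*zeta_3, r*zeta_3^2 where zeta_3 = e^(2*pi*i/3). The splitting field is Q(r, zeta_3). [Q(r):Q] = 3 and [Q(zeta_3):Q] = 2 with gcd = 1, so [Q(r, zeta_3):Q] = 3 * 2 = 6.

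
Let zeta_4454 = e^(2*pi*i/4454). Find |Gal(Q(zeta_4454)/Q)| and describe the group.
|Gal(Q(zeta_4454)/Q)| = phi(4454) = 2080; group ≅ (Z/4454Z)^* ≅ Z/16Z × Z/130Z

The n-th cyclotomic polynomial Φ_4454(x) is the minimal polynomial of zeta_4454 over Q and has degree phi(4454) = 2080. So Q(zeta_4454) is a degree-2080 Galois extension with Galois group (Z/4454Z)^*. By CRT, (Z/4454Z)^* ≅ (Z/2Z)^* × (Z/17Z)^* × (Z/131Z)^*. Each prime-power unit group is (Z/2Z)^* ≅ trivial group (order 1); (Z/17Z)^* ≅ Z/16Z; (Z/131Z)^* ≅ Z/130Z. Hence Gal(Q(zeta_4454)/Q) ≅ Z/16Z × Z/130Z.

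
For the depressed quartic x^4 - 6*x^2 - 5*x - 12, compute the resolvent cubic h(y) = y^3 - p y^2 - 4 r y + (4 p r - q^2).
h(y) = y^3 + 6*y^2 + 48*y + 263

Identify coefficients: p = -6, q = -5, r = -12.
Plug into h(y) = y^3 - p y^2 - 4 r y + (4 p r - q^2):
  h(y) = y^3 - (-6) y^2 - 4*(-12) y + (4*(-6)*(-12) - (-5)^2)
       = y^3 + (6) y^2 + (48) y + (263).
Simplifying: h(y) = y^3 + 6*y^2 + 48*y + 263.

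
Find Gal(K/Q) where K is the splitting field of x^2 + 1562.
Gal(K/Q) = Z/2Z (cyclic of order 2)

x^2 + 1562 is irreducible over Q since -1562 is not a rational square. The splitting field Q(sqrt(-1562)) has degree 2 over Q, and its unique nontrivial automorphism is sqrt(-1562) ↦ -sqrt(-1562). Hence Gal(Q(sqrt(-1562))/Q) = Z/2Z.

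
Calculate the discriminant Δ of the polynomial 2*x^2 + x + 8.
Δ = -63

For a quadratic a x^2 + b x + c the discriminant is Δ = b^2 - 4ac = (1)^2 - 4*(2)*(8) = 1 - (64) = -63.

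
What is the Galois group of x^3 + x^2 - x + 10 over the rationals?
Gal(K/Q) = S_3 (symmetric group of order 6)

Compute the discriminant of x^3 + (1)*x^2 + (-1)*x + (10): Δ = -2915. Since Δ is not a rational square, the Galois group is not contained in A_3; it must be the full S_3 (irreducibility of the cubic rules out anything smaller).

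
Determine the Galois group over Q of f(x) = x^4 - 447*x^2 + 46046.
Gal(K/Q) = V_4 (Klein four-group, Z/2Z × Z/2Z)

f factors as (x^2 - 161)(x^2 - 286), so the splitting field is K = Q(sqrt(161), sqrt(286)). The elements 161, 286, 46046 are all non-squares in Q, so sqrt(161) and sqrt(286) generate independent quadratic extensions. Thus [K:Q] = 4 and Gal(K/Q) is generated by the two order-2 automorphisms sqrt(161) ↦ -sqrt(161) and sqrt(286) ↦ -sqrt(286), giving V_4.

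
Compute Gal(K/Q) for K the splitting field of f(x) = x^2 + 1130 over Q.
Gal(K/Q) = Z/2Z (cyclic of order 2)

x^2 + 1130 is irreducible over Q since -1130 is not a rational square. The splitting field Q(sqrt(-1130)) has degree 2 over Q, and its unique nontrivial automorphism is sqrt(-1130) ↦ -sqrt(-1130). Hence Gal(Q(sqrt(-1130))/Q) = Z/2Z.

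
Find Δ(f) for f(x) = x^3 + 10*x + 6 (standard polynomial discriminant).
Δ = -4972

For a depressed cubic x^3 + p x + q the discriminant is Δ = -4 p^3 - 27 q^2 = -4*(10)^3 - 27*(6)^2 = -4000 - 972 = -4972.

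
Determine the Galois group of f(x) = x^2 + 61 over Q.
Gal(K/Q) = Z/2Z (cyclic of order 2)

x^2 + 61 is irreducible over Q since -61 is not a rational square. The splitting field Q(sqrt(-61)) has degree 2 over Q, and its unique nontrivial automorphism is sqrt(-61) ↦ -sqrt(-61). Hence Gal(Q(sqrt(-61))/Q) = Z/2Z.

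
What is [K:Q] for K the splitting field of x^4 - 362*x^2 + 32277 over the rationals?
[K:Q] = 4

f factors as (x^2 - 203)(x^2 - 159); the splitting field is K = Q(sqrt(203), sqrt(159)). Since 203, 159, and 32277 are all non-squares in Q, the three subfields Q(sqrt(203)), Q(sqrt(159)), Q(sqrt(32277)) are distinct degree-2 extensions, so [K:Q] = 4 (Klein four Galois group).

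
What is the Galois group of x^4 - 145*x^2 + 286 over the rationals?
Gal(K/Q) = V_4 (Klein four-group, Z/2Z × Z/2Z)

f factors as (x^2 - 2)(x^2 - 143), so the splitting field is K = Q(sqrt(2), sqrt(143)). The elements 2, 143, 286 are all non-squares in Q, so sqrt(2) and sqrt(143) generate independent quadratic extensions. Thus [K:Q] = 4 and Gal(K/Q) is generated by the two order-2 automorphisms sqrt(2) ↦ -sqrt(2) and sqrt(143) ↦ -sqrt(143), giving V_4.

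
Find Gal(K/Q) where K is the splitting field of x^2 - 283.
Gal(K/Q) = Z/2Z (cyclic of order 2)

x^2 - 283 is irreducible over Q since 283 is not a rational square. The splitting field Q(sqrt(283)) has degree 2 over Q, and its unique nontrivial automorphism is sqrt(283) ↦ -sqrt(283). Hence Gal(Q(sqrt(283))/Q) = Z/2Z.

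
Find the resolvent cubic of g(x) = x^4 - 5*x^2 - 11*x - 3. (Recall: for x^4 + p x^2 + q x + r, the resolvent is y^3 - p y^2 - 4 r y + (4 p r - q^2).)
h(y) = y^3 + 5*y^2 + 12*y - 61

Identify coefficients: p = -5, q = -11, r = -3.
Plug into h(y) = y^3 - p y^2 - 4 r y + (4 p r - q^2):
  h(y) = y^3 - (-5) y^2 - 4*(-3) y + (4*(-5)*(-3) - (-11)^2)
       = y^3 + (5) y^2 + (12) y + (-61).
Simplifying: h(y) = y^3 + 5*y^2 + 12*y - 61.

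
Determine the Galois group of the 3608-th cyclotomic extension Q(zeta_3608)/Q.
|Gal(Q(zeta_3608)/Q)| = phi(3608) = 1600; group ≅ (Z/3608Z)^* ≅ Z/2Z × Z/2Z × Z/10Z × Z/40Z

The n-th cyclotomic polynomial Φ_3608(x) is the minimal polynomial of zeta_3608 over Q and has degree phi(3608) = 1600. So Q(zeta_3608) is a degree-1600 Galois extension with Galois group (Z/3608Z)^*. By CRT, (Z/3608Z)^* ≅ (Z/8Z)^* × (Z/11Z)^* × (Z/41Z)^*. Each prime-power unit group is (Z/8Z)^* ≅ Z/2Z × Z/2Z; (Z/11Z)^* ≅ Z/10Z; (Z/41Z)^* ≅ Z/40Z. Hence Gal(Q(zeta_3608)/Q) ≅ Z/2Z × Z/2Z × Z/10Z × Z/40Z.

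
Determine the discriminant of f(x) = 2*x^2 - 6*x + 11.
Δ = -52

For a quadratic a x^2 + b x + c the discriminant is Δ = b^2 - 4ac = (-6)^2 - 4*(2)*(11) = 36 - (88) = -52.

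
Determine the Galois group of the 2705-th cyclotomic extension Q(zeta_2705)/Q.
|Gal(Q(zeta_2705)/Q)| = phi(2705) = 2160; group ≅ (Z/2705Z)^* ≅ Z/4Z × Z/540Z

The n-th cyclotomic polynomial Φ_2705(x) is the minimal polynomial of zeta_2705 over Q and has degree phi(2705) = 2160. So Q(zeta_2705) is a degree-2160 Galois extension with Galois group (Z/2705Z)^*. By CRT, (Z/2705Z)^* ≅ (Z/5Z)^* × (Z/541Z)^*. Each prime-power unit group is (Z/5Z)^* ≅ Z/4Z; (Z/541Z)^* ≅ Z/540Z. Hence Gal(Q(zeta_2705)/Q) ≅ Z/4Z × Z/540Z.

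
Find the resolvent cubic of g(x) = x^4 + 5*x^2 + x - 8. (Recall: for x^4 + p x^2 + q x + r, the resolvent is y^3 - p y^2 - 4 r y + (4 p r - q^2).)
h(y) = y^3 - 5*y^2 + 32*y - 161

Identify coefficients: p = 5, q = 1, r = -8.
Plug into h(y) = y^3 - p y^2 - 4 r y + (4 p r - q^2):
  h(y) = y^3 - (5) y^2 - 4*(-8) y + (4*(5)*(-8) - (1)^2)
       = y^3 + (-5) y^2 + (32) y + (-161).
Simplifying: h(y) = y^3 - 5*y^2 + 32*y - 161.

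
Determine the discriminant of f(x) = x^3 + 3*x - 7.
Δ = -1431

For a depressed cubic x^3 + p x + q the discriminant is Δ = -4 p^3 - 27 q^2 = -4*(3)^3 - 27*(-7)^2 = -108 - 1323 = -1431.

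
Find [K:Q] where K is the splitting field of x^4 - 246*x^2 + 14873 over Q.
[K:Q] = 4

f factors as (x^2 - 107)(x^2 - 139); the splitting field is K = Q(sqrt(107), sqrt(139)). Since 107, 139, and 14873 are all non-squares in Q, the three subfields Q(sqrt(107)), Q(sqrt(139)), Q(sqrt(14873)) are distinct degree-2 extensions, so [K:Q] = 4 (Klein four Galois group).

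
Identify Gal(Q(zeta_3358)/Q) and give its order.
|Gal(Q(zeta_3358)/Q)| = phi(3358) = 1584; group ≅ (Z/3358Z)^* ≅ Z/22Z × Z/72Z

The n-th cyclotomic polynomial Φ_3358(x) is the minimal polynomial of zeta_3358 over Q and has degree phi(3358) = 1584. So Q(zeta_3358) is a degree-1584 Galois extension with Galois group (Z/3358Z)^*. By CRT, (Z/3358Z)^* ≅ (Z/2Z)^* × (Z/23Z)^* × (Z/73Z)^*. Each prime-power unit group is (Z/2Z)^* ≅ trivial group (order 1); (Z/23Z)^* ≅ Z/22Z; (Z/73Z)^* ≅ Z/72Z. Hence Gal(Q(zeta_3358)/Q) ≅ Z/22Z × Z/72Z.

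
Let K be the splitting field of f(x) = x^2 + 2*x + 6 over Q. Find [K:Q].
[K:Q] = 2

The discriminant of x^2 + (2)*x + (6) is b^2 - 4c = 4 - (24) = -20. Since -20 is not a perfect square in Q, the polynomial is irreducible over Q. Its two roots generate a degree-2 extension, so [K:Q] = 2.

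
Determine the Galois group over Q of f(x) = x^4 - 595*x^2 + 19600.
Gal(K/Q) = Z/2Z (cyclic of order 2)

f factors as (x^2 - 560)(x^2 - 35), so the splitting field is K = Q(sqrt(560), sqrt(35)). The squarefree part of 560 is 35 and the squarefree part of 35 is also 35, so sqrt(560) and sqrt(35) are both rational multiples of sqrt(35). Hence Q(sqrt(560)) = Q(sqrt(35)) = Q(sqrt(35)), and the splitting field collapses to a single degree-2 extension with Galois group Z/2Z.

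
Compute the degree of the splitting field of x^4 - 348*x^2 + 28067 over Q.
[K:Q] = 4

f factors as (x^2 - 127)(x^2 - 221); the splitting field is K = Q(sqrt(127), sqrt(221)). Since 127, 221, and 28067 are all non-squares in Q, the three subfields Q(sqrt(127)), Q(sqrt(221)), Q(sqrt(28067)) are distinct degree-2 extensions, so [K:Q] = 4 (Klein four Galois group).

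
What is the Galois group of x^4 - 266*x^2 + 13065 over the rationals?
Gal(K/Q) = V_4 (Klein four-group, Z/2Z × Z/2Z)

f factors as (x^2 - 201)(x^2 - 65), so the splitting field is K = Q(sqrt(201), sqrt(65)). The elements 201, 65, 13065 are all non-squares in Q, so sqrt(201) and sqrt(65) generate independent quadratic extensions. Thus [K:Q] = 4 and Gal(K/Q) is generated by the two order-2 automorphisms sqrt(201) ↦ -sqrt(201) and sqrt(65) ↦ -sqrt(65), giving V_4.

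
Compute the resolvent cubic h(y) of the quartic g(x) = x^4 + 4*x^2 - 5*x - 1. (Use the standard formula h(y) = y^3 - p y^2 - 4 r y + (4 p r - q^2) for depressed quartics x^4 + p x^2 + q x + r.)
h(y) = y^3 - 4*y^2 + 4*y - 41

Identify coefficients: p = 4, q = -5, r = -1.
Plug into h(y) = y^3 - p y^2 - 4 r y + (4 p r - q^2):
  h(y) = y^3 - (4) y^2 - 4*(-1) y + (4*(4)*(-1) - (-5)^2)
       = y^3 + (-4) y^2 + (4) y + (-41).
Simplifying: h(y) = y^3 - 4*y^2 + 4*y - 41.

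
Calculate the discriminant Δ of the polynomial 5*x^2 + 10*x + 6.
Δ = -20

For a quadratic a x^2 + b x + c the discriminant is Δ = b^2 - 4ac = (10)^2 - 4*(5)*(6) = 100 - (120) = -20.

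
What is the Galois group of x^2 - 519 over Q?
Gal(K/Q) = Z/2Z (cyclic of order 2)

x^2 - 519 is irreducible over Q since 519 is not a rational square. The splitting field Q(sqrt(519)) has degree 2 over Q, and its unique nontrivial automorphism is sqrt(519) ↦ -sqrt(519). Hence Gal(Q(sqrt(519))/Q) = Z/2Z.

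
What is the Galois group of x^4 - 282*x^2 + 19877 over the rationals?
Gal(K/Q) = V_4 (Klein four-group, Z/2Z × Z/2Z)

f factors as (x^2 - 139)(x^2 - 143), so the splitting field is K = Q(sqrt(139), sqrt(143)). The elements 139, 143, 19877 are all non-squares in Q, so sqrt(139) and sqrt(143) generate independent quadratic extensions. Thus [K:Q] = 4 and Gal(K/Q) is generated by the two order-2 automorphisms sqrt(139) ↦ -sqrt(139) and sqrt(143) ↦ -sqrt(143), giving V_4.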